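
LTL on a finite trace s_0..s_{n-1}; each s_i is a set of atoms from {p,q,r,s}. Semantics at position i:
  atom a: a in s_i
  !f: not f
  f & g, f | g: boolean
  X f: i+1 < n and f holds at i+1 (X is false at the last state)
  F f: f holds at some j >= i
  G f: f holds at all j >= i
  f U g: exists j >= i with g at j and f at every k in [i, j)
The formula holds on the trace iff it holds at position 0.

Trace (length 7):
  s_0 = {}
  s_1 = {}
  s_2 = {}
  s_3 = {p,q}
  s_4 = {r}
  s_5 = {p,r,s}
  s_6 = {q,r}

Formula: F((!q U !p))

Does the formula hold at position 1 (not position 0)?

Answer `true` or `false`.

Answer: true

Derivation:
s_0={}: F((!q U !p))=True (!q U !p)=True !q=True q=False !p=True p=False
s_1={}: F((!q U !p))=True (!q U !p)=True !q=True q=False !p=True p=False
s_2={}: F((!q U !p))=True (!q U !p)=True !q=True q=False !p=True p=False
s_3={p,q}: F((!q U !p))=True (!q U !p)=False !q=False q=True !p=False p=True
s_4={r}: F((!q U !p))=True (!q U !p)=True !q=True q=False !p=True p=False
s_5={p,r,s}: F((!q U !p))=True (!q U !p)=True !q=True q=False !p=False p=True
s_6={q,r}: F((!q U !p))=True (!q U !p)=True !q=False q=True !p=True p=False
Evaluating at position 1: result = True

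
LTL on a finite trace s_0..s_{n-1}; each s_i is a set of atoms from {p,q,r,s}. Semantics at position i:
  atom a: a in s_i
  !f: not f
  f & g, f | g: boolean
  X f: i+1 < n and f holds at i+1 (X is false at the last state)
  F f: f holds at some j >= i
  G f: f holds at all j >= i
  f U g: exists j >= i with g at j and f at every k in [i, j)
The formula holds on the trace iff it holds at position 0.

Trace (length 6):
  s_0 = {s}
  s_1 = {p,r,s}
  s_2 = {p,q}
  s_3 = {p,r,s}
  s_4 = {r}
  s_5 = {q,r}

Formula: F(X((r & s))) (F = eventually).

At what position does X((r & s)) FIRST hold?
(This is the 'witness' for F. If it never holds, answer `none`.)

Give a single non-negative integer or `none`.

s_0={s}: X((r & s))=True (r & s)=False r=False s=True
s_1={p,r,s}: X((r & s))=False (r & s)=True r=True s=True
s_2={p,q}: X((r & s))=True (r & s)=False r=False s=False
s_3={p,r,s}: X((r & s))=False (r & s)=True r=True s=True
s_4={r}: X((r & s))=False (r & s)=False r=True s=False
s_5={q,r}: X((r & s))=False (r & s)=False r=True s=False
F(X((r & s))) holds; first witness at position 0.

Answer: 0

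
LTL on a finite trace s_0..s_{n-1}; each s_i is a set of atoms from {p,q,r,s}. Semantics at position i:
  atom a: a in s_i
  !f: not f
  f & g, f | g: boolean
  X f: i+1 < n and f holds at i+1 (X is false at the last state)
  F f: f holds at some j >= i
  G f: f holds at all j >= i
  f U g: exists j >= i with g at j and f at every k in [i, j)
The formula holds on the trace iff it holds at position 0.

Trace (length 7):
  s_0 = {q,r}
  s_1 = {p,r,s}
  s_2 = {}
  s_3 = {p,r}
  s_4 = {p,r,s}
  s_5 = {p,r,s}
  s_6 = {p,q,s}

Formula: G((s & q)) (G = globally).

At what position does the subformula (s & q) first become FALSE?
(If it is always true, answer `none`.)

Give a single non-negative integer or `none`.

s_0={q,r}: (s & q)=False s=False q=True
s_1={p,r,s}: (s & q)=False s=True q=False
s_2={}: (s & q)=False s=False q=False
s_3={p,r}: (s & q)=False s=False q=False
s_4={p,r,s}: (s & q)=False s=True q=False
s_5={p,r,s}: (s & q)=False s=True q=False
s_6={p,q,s}: (s & q)=True s=True q=True
G((s & q)) holds globally = False
First violation at position 0.

Answer: 0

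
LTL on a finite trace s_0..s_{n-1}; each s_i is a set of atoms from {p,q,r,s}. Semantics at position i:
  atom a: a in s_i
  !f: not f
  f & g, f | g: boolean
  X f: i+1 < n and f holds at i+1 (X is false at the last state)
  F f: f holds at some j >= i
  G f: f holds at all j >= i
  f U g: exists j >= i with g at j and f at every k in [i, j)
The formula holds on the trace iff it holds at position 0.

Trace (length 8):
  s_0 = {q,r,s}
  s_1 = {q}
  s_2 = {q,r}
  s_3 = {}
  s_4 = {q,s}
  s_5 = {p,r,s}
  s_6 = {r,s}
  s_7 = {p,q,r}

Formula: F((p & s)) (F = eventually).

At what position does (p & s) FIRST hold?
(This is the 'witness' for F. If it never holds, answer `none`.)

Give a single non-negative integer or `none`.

s_0={q,r,s}: (p & s)=False p=False s=True
s_1={q}: (p & s)=False p=False s=False
s_2={q,r}: (p & s)=False p=False s=False
s_3={}: (p & s)=False p=False s=False
s_4={q,s}: (p & s)=False p=False s=True
s_5={p,r,s}: (p & s)=True p=True s=True
s_6={r,s}: (p & s)=False p=False s=True
s_7={p,q,r}: (p & s)=False p=True s=False
F((p & s)) holds; first witness at position 5.

Answer: 5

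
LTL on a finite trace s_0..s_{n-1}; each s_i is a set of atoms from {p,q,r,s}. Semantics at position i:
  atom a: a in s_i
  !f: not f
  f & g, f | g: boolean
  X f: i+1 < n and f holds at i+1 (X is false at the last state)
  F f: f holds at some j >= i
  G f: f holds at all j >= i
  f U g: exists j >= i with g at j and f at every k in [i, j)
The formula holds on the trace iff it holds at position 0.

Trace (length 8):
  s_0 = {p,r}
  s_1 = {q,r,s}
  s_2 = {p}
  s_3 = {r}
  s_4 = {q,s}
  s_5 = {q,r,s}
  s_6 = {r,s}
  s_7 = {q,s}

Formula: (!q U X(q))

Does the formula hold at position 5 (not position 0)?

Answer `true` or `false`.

Answer: false

Derivation:
s_0={p,r}: (!q U X(q))=True !q=True q=False X(q)=True
s_1={q,r,s}: (!q U X(q))=False !q=False q=True X(q)=False
s_2={p}: (!q U X(q))=True !q=True q=False X(q)=False
s_3={r}: (!q U X(q))=True !q=True q=False X(q)=True
s_4={q,s}: (!q U X(q))=True !q=False q=True X(q)=True
s_5={q,r,s}: (!q U X(q))=False !q=False q=True X(q)=False
s_6={r,s}: (!q U X(q))=True !q=True q=False X(q)=True
s_7={q,s}: (!q U X(q))=False !q=False q=True X(q)=False
Evaluating at position 5: result = False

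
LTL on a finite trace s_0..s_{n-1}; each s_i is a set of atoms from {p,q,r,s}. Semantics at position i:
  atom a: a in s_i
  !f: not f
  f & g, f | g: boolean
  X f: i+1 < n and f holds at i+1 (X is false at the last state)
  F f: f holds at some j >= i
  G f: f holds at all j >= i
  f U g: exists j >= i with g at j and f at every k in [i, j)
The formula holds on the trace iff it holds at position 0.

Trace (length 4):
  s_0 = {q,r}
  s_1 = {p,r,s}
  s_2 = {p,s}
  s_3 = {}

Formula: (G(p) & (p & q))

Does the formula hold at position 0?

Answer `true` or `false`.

Answer: false

Derivation:
s_0={q,r}: (G(p) & (p & q))=False G(p)=False p=False (p & q)=False q=True
s_1={p,r,s}: (G(p) & (p & q))=False G(p)=False p=True (p & q)=False q=False
s_2={p,s}: (G(p) & (p & q))=False G(p)=False p=True (p & q)=False q=False
s_3={}: (G(p) & (p & q))=False G(p)=False p=False (p & q)=False q=False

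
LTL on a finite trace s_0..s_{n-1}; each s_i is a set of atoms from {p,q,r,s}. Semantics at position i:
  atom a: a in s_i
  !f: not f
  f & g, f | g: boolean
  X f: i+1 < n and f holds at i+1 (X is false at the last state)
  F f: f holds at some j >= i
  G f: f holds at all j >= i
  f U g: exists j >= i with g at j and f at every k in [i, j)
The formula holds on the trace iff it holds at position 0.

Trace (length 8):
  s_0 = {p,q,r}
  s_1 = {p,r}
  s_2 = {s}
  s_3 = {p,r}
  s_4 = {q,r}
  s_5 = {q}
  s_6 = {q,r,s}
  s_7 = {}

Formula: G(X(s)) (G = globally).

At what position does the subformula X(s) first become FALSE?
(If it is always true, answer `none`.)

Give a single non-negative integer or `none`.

s_0={p,q,r}: X(s)=False s=False
s_1={p,r}: X(s)=True s=False
s_2={s}: X(s)=False s=True
s_3={p,r}: X(s)=False s=False
s_4={q,r}: X(s)=False s=False
s_5={q}: X(s)=True s=False
s_6={q,r,s}: X(s)=False s=True
s_7={}: X(s)=False s=False
G(X(s)) holds globally = False
First violation at position 0.

Answer: 0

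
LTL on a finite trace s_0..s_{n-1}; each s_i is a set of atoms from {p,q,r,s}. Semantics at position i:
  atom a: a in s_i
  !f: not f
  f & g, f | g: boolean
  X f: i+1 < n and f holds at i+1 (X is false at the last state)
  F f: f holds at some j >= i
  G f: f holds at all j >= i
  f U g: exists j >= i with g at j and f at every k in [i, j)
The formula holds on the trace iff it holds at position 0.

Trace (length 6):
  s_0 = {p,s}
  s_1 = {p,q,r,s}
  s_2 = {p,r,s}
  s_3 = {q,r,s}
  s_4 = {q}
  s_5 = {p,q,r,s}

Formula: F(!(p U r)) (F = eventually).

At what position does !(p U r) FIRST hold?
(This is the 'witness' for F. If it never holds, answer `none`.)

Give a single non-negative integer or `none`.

s_0={p,s}: !(p U r)=False (p U r)=True p=True r=False
s_1={p,q,r,s}: !(p U r)=False (p U r)=True p=True r=True
s_2={p,r,s}: !(p U r)=False (p U r)=True p=True r=True
s_3={q,r,s}: !(p U r)=False (p U r)=True p=False r=True
s_4={q}: !(p U r)=True (p U r)=False p=False r=False
s_5={p,q,r,s}: !(p U r)=False (p U r)=True p=True r=True
F(!(p U r)) holds; first witness at position 4.

Answer: 4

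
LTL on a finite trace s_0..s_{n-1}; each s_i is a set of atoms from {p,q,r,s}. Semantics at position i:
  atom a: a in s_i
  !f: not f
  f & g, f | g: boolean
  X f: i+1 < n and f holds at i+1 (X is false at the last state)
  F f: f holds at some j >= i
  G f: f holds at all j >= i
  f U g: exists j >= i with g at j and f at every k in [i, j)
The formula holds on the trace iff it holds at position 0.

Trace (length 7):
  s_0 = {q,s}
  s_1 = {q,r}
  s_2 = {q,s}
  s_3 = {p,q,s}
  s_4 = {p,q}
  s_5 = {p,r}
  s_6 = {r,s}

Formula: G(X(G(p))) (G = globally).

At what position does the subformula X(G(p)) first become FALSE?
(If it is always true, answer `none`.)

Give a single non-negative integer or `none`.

Answer: 0

Derivation:
s_0={q,s}: X(G(p))=False G(p)=False p=False
s_1={q,r}: X(G(p))=False G(p)=False p=False
s_2={q,s}: X(G(p))=False G(p)=False p=False
s_3={p,q,s}: X(G(p))=False G(p)=False p=True
s_4={p,q}: X(G(p))=False G(p)=False p=True
s_5={p,r}: X(G(p))=False G(p)=False p=True
s_6={r,s}: X(G(p))=False G(p)=False p=False
G(X(G(p))) holds globally = False
First violation at position 0.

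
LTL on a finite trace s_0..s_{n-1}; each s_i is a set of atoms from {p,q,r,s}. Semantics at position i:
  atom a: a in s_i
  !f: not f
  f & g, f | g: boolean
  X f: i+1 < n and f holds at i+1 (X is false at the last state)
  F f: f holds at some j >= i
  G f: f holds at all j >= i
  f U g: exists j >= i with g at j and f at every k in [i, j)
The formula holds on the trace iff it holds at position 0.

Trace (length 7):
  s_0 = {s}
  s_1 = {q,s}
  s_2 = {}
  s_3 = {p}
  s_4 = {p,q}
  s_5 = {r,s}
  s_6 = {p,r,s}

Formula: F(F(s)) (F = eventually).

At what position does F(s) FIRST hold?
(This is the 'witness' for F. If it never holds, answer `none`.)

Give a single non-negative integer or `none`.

s_0={s}: F(s)=True s=True
s_1={q,s}: F(s)=True s=True
s_2={}: F(s)=True s=False
s_3={p}: F(s)=True s=False
s_4={p,q}: F(s)=True s=False
s_5={r,s}: F(s)=True s=True
s_6={p,r,s}: F(s)=True s=True
F(F(s)) holds; first witness at position 0.

Answer: 0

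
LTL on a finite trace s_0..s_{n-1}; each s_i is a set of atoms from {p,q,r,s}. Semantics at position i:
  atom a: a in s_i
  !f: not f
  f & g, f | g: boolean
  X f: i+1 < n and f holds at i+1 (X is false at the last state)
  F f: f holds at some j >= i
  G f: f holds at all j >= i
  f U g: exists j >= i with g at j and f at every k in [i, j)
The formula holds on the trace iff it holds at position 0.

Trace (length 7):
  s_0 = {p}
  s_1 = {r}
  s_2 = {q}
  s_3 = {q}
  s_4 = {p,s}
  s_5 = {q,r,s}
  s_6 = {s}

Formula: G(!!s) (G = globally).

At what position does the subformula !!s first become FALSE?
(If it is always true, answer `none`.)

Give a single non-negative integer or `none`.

s_0={p}: !!s=False !s=True s=False
s_1={r}: !!s=False !s=True s=False
s_2={q}: !!s=False !s=True s=False
s_3={q}: !!s=False !s=True s=False
s_4={p,s}: !!s=True !s=False s=True
s_5={q,r,s}: !!s=True !s=False s=True
s_6={s}: !!s=True !s=False s=True
G(!!s) holds globally = False
First violation at position 0.

Answer: 0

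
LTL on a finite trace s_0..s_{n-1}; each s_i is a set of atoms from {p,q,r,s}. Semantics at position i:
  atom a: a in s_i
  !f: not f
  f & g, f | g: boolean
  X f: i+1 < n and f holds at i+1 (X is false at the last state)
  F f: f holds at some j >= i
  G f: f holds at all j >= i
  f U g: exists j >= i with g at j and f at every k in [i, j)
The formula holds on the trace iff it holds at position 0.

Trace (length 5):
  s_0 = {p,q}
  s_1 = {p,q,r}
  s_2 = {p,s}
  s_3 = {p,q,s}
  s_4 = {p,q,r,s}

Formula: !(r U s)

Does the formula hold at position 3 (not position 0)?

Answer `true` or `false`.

Answer: false

Derivation:
s_0={p,q}: !(r U s)=True (r U s)=False r=False s=False
s_1={p,q,r}: !(r U s)=False (r U s)=True r=True s=False
s_2={p,s}: !(r U s)=False (r U s)=True r=False s=True
s_3={p,q,s}: !(r U s)=False (r U s)=True r=False s=True
s_4={p,q,r,s}: !(r U s)=False (r U s)=True r=True s=True
Evaluating at position 3: result = False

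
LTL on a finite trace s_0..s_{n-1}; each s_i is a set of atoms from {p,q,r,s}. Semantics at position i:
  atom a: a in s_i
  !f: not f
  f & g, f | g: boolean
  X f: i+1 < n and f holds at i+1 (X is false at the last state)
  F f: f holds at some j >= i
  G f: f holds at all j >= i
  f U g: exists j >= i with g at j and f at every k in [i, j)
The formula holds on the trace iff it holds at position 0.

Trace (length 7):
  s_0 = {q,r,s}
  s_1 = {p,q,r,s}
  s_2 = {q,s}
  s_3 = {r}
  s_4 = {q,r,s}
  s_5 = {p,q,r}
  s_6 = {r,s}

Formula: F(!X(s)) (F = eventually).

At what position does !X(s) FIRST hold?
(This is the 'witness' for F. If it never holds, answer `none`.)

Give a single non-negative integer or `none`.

s_0={q,r,s}: !X(s)=False X(s)=True s=True
s_1={p,q,r,s}: !X(s)=False X(s)=True s=True
s_2={q,s}: !X(s)=True X(s)=False s=True
s_3={r}: !X(s)=False X(s)=True s=False
s_4={q,r,s}: !X(s)=True X(s)=False s=True
s_5={p,q,r}: !X(s)=False X(s)=True s=False
s_6={r,s}: !X(s)=True X(s)=False s=True
F(!X(s)) holds; first witness at position 2.

Answer: 2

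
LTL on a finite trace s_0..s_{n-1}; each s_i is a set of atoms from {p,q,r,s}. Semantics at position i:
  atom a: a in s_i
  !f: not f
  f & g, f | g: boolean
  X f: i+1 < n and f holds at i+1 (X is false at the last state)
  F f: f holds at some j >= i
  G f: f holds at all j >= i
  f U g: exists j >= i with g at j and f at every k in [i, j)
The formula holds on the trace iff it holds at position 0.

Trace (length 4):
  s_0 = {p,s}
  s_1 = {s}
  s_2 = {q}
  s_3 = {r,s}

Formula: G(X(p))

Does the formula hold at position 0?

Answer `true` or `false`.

s_0={p,s}: G(X(p))=False X(p)=False p=True
s_1={s}: G(X(p))=False X(p)=False p=False
s_2={q}: G(X(p))=False X(p)=False p=False
s_3={r,s}: G(X(p))=False X(p)=False p=False

Answer: false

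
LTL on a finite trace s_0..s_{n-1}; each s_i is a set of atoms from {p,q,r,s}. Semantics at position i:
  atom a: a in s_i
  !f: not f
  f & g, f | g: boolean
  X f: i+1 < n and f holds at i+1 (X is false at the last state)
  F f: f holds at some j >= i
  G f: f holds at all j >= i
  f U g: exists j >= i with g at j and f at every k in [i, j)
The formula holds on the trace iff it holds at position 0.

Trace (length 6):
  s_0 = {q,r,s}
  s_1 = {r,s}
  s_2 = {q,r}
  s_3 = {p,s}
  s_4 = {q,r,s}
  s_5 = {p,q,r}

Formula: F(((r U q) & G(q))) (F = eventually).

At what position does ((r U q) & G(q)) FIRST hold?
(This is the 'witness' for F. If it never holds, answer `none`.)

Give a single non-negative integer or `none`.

Answer: 4

Derivation:
s_0={q,r,s}: ((r U q) & G(q))=False (r U q)=True r=True q=True G(q)=False
s_1={r,s}: ((r U q) & G(q))=False (r U q)=True r=True q=False G(q)=False
s_2={q,r}: ((r U q) & G(q))=False (r U q)=True r=True q=True G(q)=False
s_3={p,s}: ((r U q) & G(q))=False (r U q)=False r=False q=False G(q)=False
s_4={q,r,s}: ((r U q) & G(q))=True (r U q)=True r=True q=True G(q)=True
s_5={p,q,r}: ((r U q) & G(q))=True (r U q)=True r=True q=True G(q)=True
F(((r U q) & G(q))) holds; first witness at position 4.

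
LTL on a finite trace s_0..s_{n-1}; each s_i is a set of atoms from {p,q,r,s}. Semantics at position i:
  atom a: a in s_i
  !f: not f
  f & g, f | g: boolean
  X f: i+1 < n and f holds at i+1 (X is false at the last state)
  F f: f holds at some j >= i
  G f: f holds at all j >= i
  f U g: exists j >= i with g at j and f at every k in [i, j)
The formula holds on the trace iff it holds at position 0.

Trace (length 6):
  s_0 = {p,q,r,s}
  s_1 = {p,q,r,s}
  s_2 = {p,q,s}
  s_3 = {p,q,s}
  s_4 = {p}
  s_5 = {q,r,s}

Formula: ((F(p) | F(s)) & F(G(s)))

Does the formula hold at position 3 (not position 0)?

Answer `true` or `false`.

Answer: true

Derivation:
s_0={p,q,r,s}: ((F(p) | F(s)) & F(G(s)))=True (F(p) | F(s))=True F(p)=True p=True F(s)=True s=True F(G(s))=True G(s)=False
s_1={p,q,r,s}: ((F(p) | F(s)) & F(G(s)))=True (F(p) | F(s))=True F(p)=True p=True F(s)=True s=True F(G(s))=True G(s)=False
s_2={p,q,s}: ((F(p) | F(s)) & F(G(s)))=True (F(p) | F(s))=True F(p)=True p=True F(s)=True s=True F(G(s))=True G(s)=False
s_3={p,q,s}: ((F(p) | F(s)) & F(G(s)))=True (F(p) | F(s))=True F(p)=True p=True F(s)=True s=True F(G(s))=True G(s)=False
s_4={p}: ((F(p) | F(s)) & F(G(s)))=True (F(p) | F(s))=True F(p)=True p=True F(s)=True s=False F(G(s))=True G(s)=False
s_5={q,r,s}: ((F(p) | F(s)) & F(G(s)))=True (F(p) | F(s))=True F(p)=False p=False F(s)=True s=True F(G(s))=True G(s)=True
Evaluating at position 3: result = True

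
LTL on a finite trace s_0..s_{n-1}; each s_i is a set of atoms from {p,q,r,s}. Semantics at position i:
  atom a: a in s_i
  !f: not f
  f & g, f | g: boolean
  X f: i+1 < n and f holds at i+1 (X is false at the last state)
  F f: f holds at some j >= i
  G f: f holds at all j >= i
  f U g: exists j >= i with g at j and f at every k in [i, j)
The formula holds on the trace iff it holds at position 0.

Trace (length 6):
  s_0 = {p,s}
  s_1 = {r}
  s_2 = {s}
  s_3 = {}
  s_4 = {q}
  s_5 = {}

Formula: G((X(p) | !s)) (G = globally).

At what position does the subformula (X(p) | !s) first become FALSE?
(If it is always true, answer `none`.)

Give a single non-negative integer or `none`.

s_0={p,s}: (X(p) | !s)=False X(p)=False p=True !s=False s=True
s_1={r}: (X(p) | !s)=True X(p)=False p=False !s=True s=False
s_2={s}: (X(p) | !s)=False X(p)=False p=False !s=False s=True
s_3={}: (X(p) | !s)=True X(p)=False p=False !s=True s=False
s_4={q}: (X(p) | !s)=True X(p)=False p=False !s=True s=False
s_5={}: (X(p) | !s)=True X(p)=False p=False !s=True s=False
G((X(p) | !s)) holds globally = False
First violation at position 0.

Answer: 0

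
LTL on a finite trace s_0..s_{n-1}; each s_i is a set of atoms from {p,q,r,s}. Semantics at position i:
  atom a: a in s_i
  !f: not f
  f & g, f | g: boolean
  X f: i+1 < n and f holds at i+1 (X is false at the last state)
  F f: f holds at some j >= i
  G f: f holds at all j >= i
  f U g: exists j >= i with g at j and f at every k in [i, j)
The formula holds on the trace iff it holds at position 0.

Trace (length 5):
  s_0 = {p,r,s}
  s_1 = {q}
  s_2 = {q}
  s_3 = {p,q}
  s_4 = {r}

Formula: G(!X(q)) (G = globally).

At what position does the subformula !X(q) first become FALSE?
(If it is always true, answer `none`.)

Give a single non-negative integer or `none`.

Answer: 0

Derivation:
s_0={p,r,s}: !X(q)=False X(q)=True q=False
s_1={q}: !X(q)=False X(q)=True q=True
s_2={q}: !X(q)=False X(q)=True q=True
s_3={p,q}: !X(q)=True X(q)=False q=True
s_4={r}: !X(q)=True X(q)=False q=False
G(!X(q)) holds globally = False
First violation at position 0.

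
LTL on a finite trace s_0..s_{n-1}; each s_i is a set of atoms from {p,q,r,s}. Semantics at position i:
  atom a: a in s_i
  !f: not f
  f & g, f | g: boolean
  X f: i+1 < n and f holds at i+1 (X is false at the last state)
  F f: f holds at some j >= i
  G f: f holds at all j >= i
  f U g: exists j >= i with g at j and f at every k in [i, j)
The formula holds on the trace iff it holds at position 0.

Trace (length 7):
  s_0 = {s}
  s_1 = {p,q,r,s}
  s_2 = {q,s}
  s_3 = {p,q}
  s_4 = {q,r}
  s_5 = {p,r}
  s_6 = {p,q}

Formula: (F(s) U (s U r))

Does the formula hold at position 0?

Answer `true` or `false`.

s_0={s}: (F(s) U (s U r))=True F(s)=True s=True (s U r)=True r=False
s_1={p,q,r,s}: (F(s) U (s U r))=True F(s)=True s=True (s U r)=True r=True
s_2={q,s}: (F(s) U (s U r))=False F(s)=True s=True (s U r)=False r=False
s_3={p,q}: (F(s) U (s U r))=False F(s)=False s=False (s U r)=False r=False
s_4={q,r}: (F(s) U (s U r))=True F(s)=False s=False (s U r)=True r=True
s_5={p,r}: (F(s) U (s U r))=True F(s)=False s=False (s U r)=True r=True
s_6={p,q}: (F(s) U (s U r))=False F(s)=False s=False (s U r)=False r=False

Answer: true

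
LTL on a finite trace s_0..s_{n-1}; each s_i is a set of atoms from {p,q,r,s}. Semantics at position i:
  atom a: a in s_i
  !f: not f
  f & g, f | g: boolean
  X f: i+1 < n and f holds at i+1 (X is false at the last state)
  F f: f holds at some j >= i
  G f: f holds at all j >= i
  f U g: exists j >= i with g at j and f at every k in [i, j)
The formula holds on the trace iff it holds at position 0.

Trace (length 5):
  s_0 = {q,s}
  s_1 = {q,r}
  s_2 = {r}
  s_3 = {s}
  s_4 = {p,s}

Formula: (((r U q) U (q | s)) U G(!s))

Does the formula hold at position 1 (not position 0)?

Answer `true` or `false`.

s_0={q,s}: (((r U q) U (q | s)) U G(!s))=False ((r U q) U (q | s))=True (r U q)=True r=False q=True (q | s)=True s=True G(!s)=False !s=False
s_1={q,r}: (((r U q) U (q | s)) U G(!s))=False ((r U q) U (q | s))=True (r U q)=True r=True q=True (q | s)=True s=False G(!s)=False !s=True
s_2={r}: (((r U q) U (q | s)) U G(!s))=False ((r U q) U (q | s))=False (r U q)=False r=True q=False (q | s)=False s=False G(!s)=False !s=True
s_3={s}: (((r U q) U (q | s)) U G(!s))=False ((r U q) U (q | s))=True (r U q)=False r=False q=False (q | s)=True s=True G(!s)=False !s=False
s_4={p,s}: (((r U q) U (q | s)) U G(!s))=False ((r U q) U (q | s))=True (r U q)=False r=False q=False (q | s)=True s=True G(!s)=False !s=False
Evaluating at position 1: result = False

Answer: false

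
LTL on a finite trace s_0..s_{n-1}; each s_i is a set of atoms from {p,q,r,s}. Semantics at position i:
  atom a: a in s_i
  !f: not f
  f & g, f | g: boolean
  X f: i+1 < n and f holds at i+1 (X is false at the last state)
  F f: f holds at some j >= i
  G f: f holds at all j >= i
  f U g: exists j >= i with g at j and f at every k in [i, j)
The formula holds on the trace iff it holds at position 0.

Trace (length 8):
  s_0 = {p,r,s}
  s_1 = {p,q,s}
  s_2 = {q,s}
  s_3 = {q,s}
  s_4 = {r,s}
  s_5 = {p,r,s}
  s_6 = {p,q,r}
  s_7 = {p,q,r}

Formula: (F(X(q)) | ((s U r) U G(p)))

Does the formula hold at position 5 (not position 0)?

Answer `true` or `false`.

Answer: true

Derivation:
s_0={p,r,s}: (F(X(q)) | ((s U r) U G(p)))=True F(X(q))=True X(q)=True q=False ((s U r) U G(p))=True (s U r)=True s=True r=True G(p)=False p=True
s_1={p,q,s}: (F(X(q)) | ((s U r) U G(p)))=True F(X(q))=True X(q)=True q=True ((s U r) U G(p))=True (s U r)=True s=True r=False G(p)=False p=True
s_2={q,s}: (F(X(q)) | ((s U r) U G(p)))=True F(X(q))=True X(q)=True q=True ((s U r) U G(p))=True (s U r)=True s=True r=False G(p)=False p=False
s_3={q,s}: (F(X(q)) | ((s U r) U G(p)))=True F(X(q))=True X(q)=False q=True ((s U r) U G(p))=True (s U r)=True s=True r=False G(p)=False p=False
s_4={r,s}: (F(X(q)) | ((s U r) U G(p)))=True F(X(q))=True X(q)=False q=False ((s U r) U G(p))=True (s U r)=True s=True r=True G(p)=False p=False
s_5={p,r,s}: (F(X(q)) | ((s U r) U G(p)))=True F(X(q))=True X(q)=True q=False ((s U r) U G(p))=True (s U r)=True s=True r=True G(p)=True p=True
s_6={p,q,r}: (F(X(q)) | ((s U r) U G(p)))=True F(X(q))=True X(q)=True q=True ((s U r) U G(p))=True (s U r)=True s=False r=True G(p)=True p=True
s_7={p,q,r}: (F(X(q)) | ((s U r) U G(p)))=True F(X(q))=False X(q)=False q=True ((s U r) U G(p))=True (s U r)=True s=False r=True G(p)=True p=True
Evaluating at position 5: result = True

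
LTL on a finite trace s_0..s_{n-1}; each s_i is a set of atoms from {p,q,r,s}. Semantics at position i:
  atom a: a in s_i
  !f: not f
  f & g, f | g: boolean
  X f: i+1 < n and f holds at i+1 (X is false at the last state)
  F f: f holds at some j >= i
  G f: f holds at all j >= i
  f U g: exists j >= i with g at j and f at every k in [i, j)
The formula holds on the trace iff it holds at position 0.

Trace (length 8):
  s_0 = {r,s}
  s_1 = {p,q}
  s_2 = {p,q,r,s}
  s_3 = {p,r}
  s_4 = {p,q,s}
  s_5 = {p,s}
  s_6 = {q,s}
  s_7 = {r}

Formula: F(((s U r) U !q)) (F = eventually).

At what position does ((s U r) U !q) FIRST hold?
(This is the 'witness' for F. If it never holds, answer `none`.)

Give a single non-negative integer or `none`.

Answer: 0

Derivation:
s_0={r,s}: ((s U r) U !q)=True (s U r)=True s=True r=True !q=True q=False
s_1={p,q}: ((s U r) U !q)=False (s U r)=False s=False r=False !q=False q=True
s_2={p,q,r,s}: ((s U r) U !q)=True (s U r)=True s=True r=True !q=False q=True
s_3={p,r}: ((s U r) U !q)=True (s U r)=True s=False r=True !q=True q=False
s_4={p,q,s}: ((s U r) U !q)=True (s U r)=True s=True r=False !q=False q=True
s_5={p,s}: ((s U r) U !q)=True (s U r)=True s=True r=False !q=True q=False
s_6={q,s}: ((s U r) U !q)=True (s U r)=True s=True r=False !q=False q=True
s_7={r}: ((s U r) U !q)=True (s U r)=True s=False r=True !q=True q=False
F(((s U r) U !q)) holds; first witness at position 0.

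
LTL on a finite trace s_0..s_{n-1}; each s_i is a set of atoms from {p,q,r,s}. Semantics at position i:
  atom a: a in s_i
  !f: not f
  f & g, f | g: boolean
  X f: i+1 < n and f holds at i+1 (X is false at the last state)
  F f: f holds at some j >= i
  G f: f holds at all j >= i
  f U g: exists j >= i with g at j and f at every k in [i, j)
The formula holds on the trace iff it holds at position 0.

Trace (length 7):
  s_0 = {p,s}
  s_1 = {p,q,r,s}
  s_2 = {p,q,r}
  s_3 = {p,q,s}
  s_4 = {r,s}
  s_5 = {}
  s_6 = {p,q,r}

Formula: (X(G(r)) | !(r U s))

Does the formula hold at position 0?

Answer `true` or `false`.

Answer: false

Derivation:
s_0={p,s}: (X(G(r)) | !(r U s))=False X(G(r))=False G(r)=False r=False !(r U s)=False (r U s)=True s=True
s_1={p,q,r,s}: (X(G(r)) | !(r U s))=False X(G(r))=False G(r)=False r=True !(r U s)=False (r U s)=True s=True
s_2={p,q,r}: (X(G(r)) | !(r U s))=False X(G(r))=False G(r)=False r=True !(r U s)=False (r U s)=True s=False
s_3={p,q,s}: (X(G(r)) | !(r U s))=False X(G(r))=False G(r)=False r=False !(r U s)=False (r U s)=True s=True
s_4={r,s}: (X(G(r)) | !(r U s))=False X(G(r))=False G(r)=False r=True !(r U s)=False (r U s)=True s=True
s_5={}: (X(G(r)) | !(r U s))=True X(G(r))=True G(r)=False r=False !(r U s)=True (r U s)=False s=False
s_6={p,q,r}: (X(G(r)) | !(r U s))=True X(G(r))=False G(r)=True r=True !(r U s)=True (r U s)=False s=False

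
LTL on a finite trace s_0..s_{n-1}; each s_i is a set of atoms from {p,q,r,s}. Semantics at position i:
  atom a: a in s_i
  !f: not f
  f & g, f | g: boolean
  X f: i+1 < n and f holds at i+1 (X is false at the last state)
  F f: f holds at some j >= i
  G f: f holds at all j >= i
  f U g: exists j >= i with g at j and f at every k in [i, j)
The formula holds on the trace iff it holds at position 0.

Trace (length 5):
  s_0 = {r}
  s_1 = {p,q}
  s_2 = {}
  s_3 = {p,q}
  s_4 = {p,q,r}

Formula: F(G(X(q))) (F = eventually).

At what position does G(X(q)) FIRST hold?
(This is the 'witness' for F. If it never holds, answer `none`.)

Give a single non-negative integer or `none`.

s_0={r}: G(X(q))=False X(q)=True q=False
s_1={p,q}: G(X(q))=False X(q)=False q=True
s_2={}: G(X(q))=False X(q)=True q=False
s_3={p,q}: G(X(q))=False X(q)=True q=True
s_4={p,q,r}: G(X(q))=False X(q)=False q=True
F(G(X(q))) does not hold (no witness exists).

Answer: none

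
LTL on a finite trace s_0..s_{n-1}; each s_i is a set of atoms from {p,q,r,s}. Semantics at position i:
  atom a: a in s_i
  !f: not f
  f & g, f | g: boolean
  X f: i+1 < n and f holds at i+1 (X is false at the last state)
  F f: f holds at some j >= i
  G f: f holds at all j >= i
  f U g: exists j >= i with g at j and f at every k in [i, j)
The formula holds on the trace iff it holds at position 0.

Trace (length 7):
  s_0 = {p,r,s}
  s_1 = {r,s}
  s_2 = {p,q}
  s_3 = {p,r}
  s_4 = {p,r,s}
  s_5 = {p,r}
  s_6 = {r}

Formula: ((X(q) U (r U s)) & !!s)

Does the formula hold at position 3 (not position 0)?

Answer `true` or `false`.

s_0={p,r,s}: ((X(q) U (r U s)) & !!s)=True (X(q) U (r U s))=True X(q)=False q=False (r U s)=True r=True s=True !!s=True !s=False
s_1={r,s}: ((X(q) U (r U s)) & !!s)=True (X(q) U (r U s))=True X(q)=True q=False (r U s)=True r=True s=True !!s=True !s=False
s_2={p,q}: ((X(q) U (r U s)) & !!s)=False (X(q) U (r U s))=False X(q)=False q=True (r U s)=False r=False s=False !!s=False !s=True
s_3={p,r}: ((X(q) U (r U s)) & !!s)=False (X(q) U (r U s))=True X(q)=False q=False (r U s)=True r=True s=False !!s=False !s=True
s_4={p,r,s}: ((X(q) U (r U s)) & !!s)=True (X(q) U (r U s))=True X(q)=False q=False (r U s)=True r=True s=True !!s=True !s=False
s_5={p,r}: ((X(q) U (r U s)) & !!s)=False (X(q) U (r U s))=False X(q)=False q=False (r U s)=False r=True s=False !!s=False !s=True
s_6={r}: ((X(q) U (r U s)) & !!s)=False (X(q) U (r U s))=False X(q)=False q=False (r U s)=False r=True s=False !!s=False !s=True
Evaluating at position 3: result = False

Answer: false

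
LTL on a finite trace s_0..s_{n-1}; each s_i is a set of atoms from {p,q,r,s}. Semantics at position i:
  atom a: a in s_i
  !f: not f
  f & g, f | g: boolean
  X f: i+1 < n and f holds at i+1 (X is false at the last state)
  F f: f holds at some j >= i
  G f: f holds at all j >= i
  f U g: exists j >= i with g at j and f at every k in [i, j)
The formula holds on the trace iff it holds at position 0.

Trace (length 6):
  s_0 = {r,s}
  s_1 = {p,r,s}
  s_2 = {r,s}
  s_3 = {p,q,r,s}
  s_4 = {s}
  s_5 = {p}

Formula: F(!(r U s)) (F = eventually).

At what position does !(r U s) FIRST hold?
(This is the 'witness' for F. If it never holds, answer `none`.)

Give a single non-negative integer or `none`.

Answer: 5

Derivation:
s_0={r,s}: !(r U s)=False (r U s)=True r=True s=True
s_1={p,r,s}: !(r U s)=False (r U s)=True r=True s=True
s_2={r,s}: !(r U s)=False (r U s)=True r=True s=True
s_3={p,q,r,s}: !(r U s)=False (r U s)=True r=True s=True
s_4={s}: !(r U s)=False (r U s)=True r=False s=True
s_5={p}: !(r U s)=True (r U s)=False r=False s=False
F(!(r U s)) holds; first witness at position 5.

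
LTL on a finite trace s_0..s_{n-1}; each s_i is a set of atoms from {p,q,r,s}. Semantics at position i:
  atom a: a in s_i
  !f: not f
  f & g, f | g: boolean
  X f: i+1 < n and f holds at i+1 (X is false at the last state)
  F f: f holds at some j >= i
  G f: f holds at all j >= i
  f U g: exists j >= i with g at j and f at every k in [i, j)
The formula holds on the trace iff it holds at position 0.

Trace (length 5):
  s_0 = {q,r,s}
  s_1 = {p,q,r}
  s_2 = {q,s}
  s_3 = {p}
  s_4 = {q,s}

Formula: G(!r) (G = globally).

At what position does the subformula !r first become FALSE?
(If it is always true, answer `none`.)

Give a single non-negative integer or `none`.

s_0={q,r,s}: !r=False r=True
s_1={p,q,r}: !r=False r=True
s_2={q,s}: !r=True r=False
s_3={p}: !r=True r=False
s_4={q,s}: !r=True r=False
G(!r) holds globally = False
First violation at position 0.

Answer: 0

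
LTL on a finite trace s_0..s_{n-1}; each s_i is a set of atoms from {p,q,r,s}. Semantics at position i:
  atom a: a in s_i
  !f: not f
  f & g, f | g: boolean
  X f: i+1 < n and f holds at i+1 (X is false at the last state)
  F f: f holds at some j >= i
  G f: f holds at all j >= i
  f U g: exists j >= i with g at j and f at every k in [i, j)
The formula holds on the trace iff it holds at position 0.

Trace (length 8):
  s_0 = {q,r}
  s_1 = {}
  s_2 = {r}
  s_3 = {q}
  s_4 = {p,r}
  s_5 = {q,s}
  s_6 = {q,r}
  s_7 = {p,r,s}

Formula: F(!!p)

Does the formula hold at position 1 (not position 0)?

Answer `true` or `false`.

Answer: true

Derivation:
s_0={q,r}: F(!!p)=True !!p=False !p=True p=False
s_1={}: F(!!p)=True !!p=False !p=True p=False
s_2={r}: F(!!p)=True !!p=False !p=True p=False
s_3={q}: F(!!p)=True !!p=False !p=True p=False
s_4={p,r}: F(!!p)=True !!p=True !p=False p=True
s_5={q,s}: F(!!p)=True !!p=False !p=True p=False
s_6={q,r}: F(!!p)=True !!p=False !p=True p=False
s_7={p,r,s}: F(!!p)=True !!p=True !p=False p=True
Evaluating at position 1: result = True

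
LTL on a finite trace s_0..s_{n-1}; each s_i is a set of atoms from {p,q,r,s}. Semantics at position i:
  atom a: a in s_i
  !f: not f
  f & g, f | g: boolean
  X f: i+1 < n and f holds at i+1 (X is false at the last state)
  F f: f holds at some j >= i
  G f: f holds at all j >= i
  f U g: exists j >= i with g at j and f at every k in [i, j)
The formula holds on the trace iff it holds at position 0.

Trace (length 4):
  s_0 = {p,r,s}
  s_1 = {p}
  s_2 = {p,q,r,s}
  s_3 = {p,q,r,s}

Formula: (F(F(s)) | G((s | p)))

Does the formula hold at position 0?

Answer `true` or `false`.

s_0={p,r,s}: (F(F(s)) | G((s | p)))=True F(F(s))=True F(s)=True s=True G((s | p))=True (s | p)=True p=True
s_1={p}: (F(F(s)) | G((s | p)))=True F(F(s))=True F(s)=True s=False G((s | p))=True (s | p)=True p=True
s_2={p,q,r,s}: (F(F(s)) | G((s | p)))=True F(F(s))=True F(s)=True s=True G((s | p))=True (s | p)=True p=True
s_3={p,q,r,s}: (F(F(s)) | G((s | p)))=True F(F(s))=True F(s)=True s=True G((s | p))=True (s | p)=True p=True

Answer: true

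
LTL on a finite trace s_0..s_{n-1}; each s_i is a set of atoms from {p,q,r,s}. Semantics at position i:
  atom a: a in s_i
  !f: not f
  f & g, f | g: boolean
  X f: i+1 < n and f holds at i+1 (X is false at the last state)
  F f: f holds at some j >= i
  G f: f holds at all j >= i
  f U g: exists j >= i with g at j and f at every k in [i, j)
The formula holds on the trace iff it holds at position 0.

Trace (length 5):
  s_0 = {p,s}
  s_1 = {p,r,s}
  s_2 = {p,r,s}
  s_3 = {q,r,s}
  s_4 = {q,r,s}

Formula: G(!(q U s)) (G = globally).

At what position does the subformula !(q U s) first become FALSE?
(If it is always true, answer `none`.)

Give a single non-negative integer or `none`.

Answer: 0

Derivation:
s_0={p,s}: !(q U s)=False (q U s)=True q=False s=True
s_1={p,r,s}: !(q U s)=False (q U s)=True q=False s=True
s_2={p,r,s}: !(q U s)=False (q U s)=True q=False s=True
s_3={q,r,s}: !(q U s)=False (q U s)=True q=True s=True
s_4={q,r,s}: !(q U s)=False (q U s)=True q=True s=True
G(!(q U s)) holds globally = False
First violation at position 0.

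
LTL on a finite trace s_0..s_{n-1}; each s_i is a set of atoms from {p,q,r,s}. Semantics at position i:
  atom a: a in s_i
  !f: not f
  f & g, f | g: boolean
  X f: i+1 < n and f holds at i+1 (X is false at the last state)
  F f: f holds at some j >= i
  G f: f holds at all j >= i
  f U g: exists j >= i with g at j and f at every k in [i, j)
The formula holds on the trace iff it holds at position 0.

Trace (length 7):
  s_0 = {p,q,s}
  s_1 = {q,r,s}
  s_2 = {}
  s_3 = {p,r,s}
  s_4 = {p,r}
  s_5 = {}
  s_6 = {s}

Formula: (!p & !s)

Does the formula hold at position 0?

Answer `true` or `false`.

s_0={p,q,s}: (!p & !s)=False !p=False p=True !s=False s=True
s_1={q,r,s}: (!p & !s)=False !p=True p=False !s=False s=True
s_2={}: (!p & !s)=True !p=True p=False !s=True s=False
s_3={p,r,s}: (!p & !s)=False !p=False p=True !s=False s=True
s_4={p,r}: (!p & !s)=False !p=False p=True !s=True s=False
s_5={}: (!p & !s)=True !p=True p=False !s=True s=False
s_6={s}: (!p & !s)=False !p=True p=False !s=False s=True

Answer: false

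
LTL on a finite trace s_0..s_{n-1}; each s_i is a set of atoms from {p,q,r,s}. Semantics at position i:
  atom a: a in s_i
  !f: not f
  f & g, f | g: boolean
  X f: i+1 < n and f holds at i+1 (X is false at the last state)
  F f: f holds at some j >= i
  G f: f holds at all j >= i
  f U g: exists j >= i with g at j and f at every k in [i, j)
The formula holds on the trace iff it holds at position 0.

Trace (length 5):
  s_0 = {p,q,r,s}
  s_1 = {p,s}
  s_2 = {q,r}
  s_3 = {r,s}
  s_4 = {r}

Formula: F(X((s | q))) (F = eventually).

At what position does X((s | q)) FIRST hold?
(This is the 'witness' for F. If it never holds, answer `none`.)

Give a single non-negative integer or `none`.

Answer: 0

Derivation:
s_0={p,q,r,s}: X((s | q))=True (s | q)=True s=True q=True
s_1={p,s}: X((s | q))=True (s | q)=True s=True q=False
s_2={q,r}: X((s | q))=True (s | q)=True s=False q=True
s_3={r,s}: X((s | q))=False (s | q)=True s=True q=False
s_4={r}: X((s | q))=False (s | q)=False s=False q=False
F(X((s | q))) holds; first witness at position 0.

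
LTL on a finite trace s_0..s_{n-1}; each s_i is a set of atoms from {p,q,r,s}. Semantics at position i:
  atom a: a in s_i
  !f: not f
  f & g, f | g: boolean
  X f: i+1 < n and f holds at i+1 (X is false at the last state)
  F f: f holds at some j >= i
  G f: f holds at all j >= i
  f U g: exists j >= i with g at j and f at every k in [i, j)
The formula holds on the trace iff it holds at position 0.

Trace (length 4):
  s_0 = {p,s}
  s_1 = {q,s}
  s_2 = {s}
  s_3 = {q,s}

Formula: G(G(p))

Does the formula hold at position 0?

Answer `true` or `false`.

s_0={p,s}: G(G(p))=False G(p)=False p=True
s_1={q,s}: G(G(p))=False G(p)=False p=False
s_2={s}: G(G(p))=False G(p)=False p=False
s_3={q,s}: G(G(p))=False G(p)=False p=False

Answer: false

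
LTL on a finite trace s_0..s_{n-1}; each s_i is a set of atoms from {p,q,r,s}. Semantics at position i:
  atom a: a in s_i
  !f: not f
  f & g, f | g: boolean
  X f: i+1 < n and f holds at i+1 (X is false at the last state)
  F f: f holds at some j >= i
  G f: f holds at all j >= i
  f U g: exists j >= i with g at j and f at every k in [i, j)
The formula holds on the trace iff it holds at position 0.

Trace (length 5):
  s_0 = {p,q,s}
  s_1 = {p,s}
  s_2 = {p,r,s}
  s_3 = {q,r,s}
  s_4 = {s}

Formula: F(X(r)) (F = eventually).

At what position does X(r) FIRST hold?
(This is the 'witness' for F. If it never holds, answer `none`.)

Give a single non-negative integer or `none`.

Answer: 1

Derivation:
s_0={p,q,s}: X(r)=False r=False
s_1={p,s}: X(r)=True r=False
s_2={p,r,s}: X(r)=True r=True
s_3={q,r,s}: X(r)=False r=True
s_4={s}: X(r)=False r=False
F(X(r)) holds; first witness at position 1.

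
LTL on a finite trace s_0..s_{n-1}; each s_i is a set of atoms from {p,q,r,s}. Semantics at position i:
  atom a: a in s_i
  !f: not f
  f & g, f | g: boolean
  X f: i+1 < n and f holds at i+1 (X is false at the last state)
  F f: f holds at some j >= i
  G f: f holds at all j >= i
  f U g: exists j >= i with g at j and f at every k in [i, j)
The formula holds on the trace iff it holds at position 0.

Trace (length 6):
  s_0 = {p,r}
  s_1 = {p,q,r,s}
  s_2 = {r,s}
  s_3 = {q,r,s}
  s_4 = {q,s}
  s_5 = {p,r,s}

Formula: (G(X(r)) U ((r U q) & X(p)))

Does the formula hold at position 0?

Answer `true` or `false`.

Answer: true

Derivation:
s_0={p,r}: (G(X(r)) U ((r U q) & X(p)))=True G(X(r))=False X(r)=True r=True ((r U q) & X(p))=True (r U q)=True q=False X(p)=True p=True
s_1={p,q,r,s}: (G(X(r)) U ((r U q) & X(p)))=False G(X(r))=False X(r)=True r=True ((r U q) & X(p))=False (r U q)=True q=True X(p)=False p=True
s_2={r,s}: (G(X(r)) U ((r U q) & X(p)))=False G(X(r))=False X(r)=True r=True ((r U q) & X(p))=False (r U q)=True q=False X(p)=False p=False
s_3={q,r,s}: (G(X(r)) U ((r U q) & X(p)))=False G(X(r))=False X(r)=False r=True ((r U q) & X(p))=False (r U q)=True q=True X(p)=False p=False
s_4={q,s}: (G(X(r)) U ((r U q) & X(p)))=True G(X(r))=False X(r)=True r=False ((r U q) & X(p))=True (r U q)=True q=True X(p)=True p=False
s_5={p,r,s}: (G(X(r)) U ((r U q) & X(p)))=False G(X(r))=False X(r)=False r=True ((r U q) & X(p))=False (r U q)=False q=False X(p)=False p=True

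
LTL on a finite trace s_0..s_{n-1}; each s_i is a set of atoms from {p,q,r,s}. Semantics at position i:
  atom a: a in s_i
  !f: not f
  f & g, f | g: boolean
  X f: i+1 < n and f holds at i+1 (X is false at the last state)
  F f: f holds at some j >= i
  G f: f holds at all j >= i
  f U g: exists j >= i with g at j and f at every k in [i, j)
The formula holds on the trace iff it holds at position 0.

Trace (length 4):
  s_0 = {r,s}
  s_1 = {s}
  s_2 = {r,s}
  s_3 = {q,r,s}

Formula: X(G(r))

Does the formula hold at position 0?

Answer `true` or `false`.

s_0={r,s}: X(G(r))=False G(r)=False r=True
s_1={s}: X(G(r))=True G(r)=False r=False
s_2={r,s}: X(G(r))=True G(r)=True r=True
s_3={q,r,s}: X(G(r))=False G(r)=True r=True

Answer: false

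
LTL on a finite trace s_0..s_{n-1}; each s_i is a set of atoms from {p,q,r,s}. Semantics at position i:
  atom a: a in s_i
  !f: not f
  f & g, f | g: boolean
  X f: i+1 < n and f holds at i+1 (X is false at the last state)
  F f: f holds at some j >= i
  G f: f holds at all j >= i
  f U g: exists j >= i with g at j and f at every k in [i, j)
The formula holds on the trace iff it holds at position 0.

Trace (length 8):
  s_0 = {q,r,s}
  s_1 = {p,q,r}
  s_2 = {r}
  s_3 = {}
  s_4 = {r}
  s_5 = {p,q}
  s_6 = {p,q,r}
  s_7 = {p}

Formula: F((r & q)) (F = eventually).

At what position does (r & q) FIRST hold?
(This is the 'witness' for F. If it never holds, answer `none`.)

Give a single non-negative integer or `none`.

s_0={q,r,s}: (r & q)=True r=True q=True
s_1={p,q,r}: (r & q)=True r=True q=True
s_2={r}: (r & q)=False r=True q=False
s_3={}: (r & q)=False r=False q=False
s_4={r}: (r & q)=False r=True q=False
s_5={p,q}: (r & q)=False r=False q=True
s_6={p,q,r}: (r & q)=True r=True q=True
s_7={p}: (r & q)=False r=False q=False
F((r & q)) holds; first witness at position 0.

Answer: 0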